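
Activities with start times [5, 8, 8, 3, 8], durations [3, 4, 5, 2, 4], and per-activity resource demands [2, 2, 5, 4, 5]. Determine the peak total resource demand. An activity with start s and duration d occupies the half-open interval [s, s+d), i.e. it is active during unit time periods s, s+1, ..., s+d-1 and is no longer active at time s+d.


Each activity i is active on [start_i, start_i + duration_i).
Compute total resource usage per time slot:
  t=0: active resources = [], total = 0
  t=1: active resources = [], total = 0
  t=2: active resources = [], total = 0
  t=3: active resources = [4], total = 4
  t=4: active resources = [4], total = 4
  t=5: active resources = [2], total = 2
  t=6: active resources = [2], total = 2
  t=7: active resources = [2], total = 2
  t=8: active resources = [2, 5, 5], total = 12
  t=9: active resources = [2, 5, 5], total = 12
  t=10: active resources = [2, 5, 5], total = 12
  t=11: active resources = [2, 5, 5], total = 12
  t=12: active resources = [5], total = 5
Peak resource demand = 12

12


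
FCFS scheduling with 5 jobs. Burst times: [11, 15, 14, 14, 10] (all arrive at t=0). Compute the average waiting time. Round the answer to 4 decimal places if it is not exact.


FCFS order (as given): [11, 15, 14, 14, 10]
Waiting times:
  Job 1: wait = 0
  Job 2: wait = 11
  Job 3: wait = 26
  Job 4: wait = 40
  Job 5: wait = 54
Sum of waiting times = 131
Average waiting time = 131/5 = 26.2

26.2


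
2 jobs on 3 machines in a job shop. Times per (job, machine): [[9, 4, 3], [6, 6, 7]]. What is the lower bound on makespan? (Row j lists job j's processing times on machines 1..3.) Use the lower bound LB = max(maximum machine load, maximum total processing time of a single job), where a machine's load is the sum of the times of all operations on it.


Machine loads:
  Machine 1: 9 + 6 = 15
  Machine 2: 4 + 6 = 10
  Machine 3: 3 + 7 = 10
Max machine load = 15
Job totals:
  Job 1: 16
  Job 2: 19
Max job total = 19
Lower bound = max(15, 19) = 19

19


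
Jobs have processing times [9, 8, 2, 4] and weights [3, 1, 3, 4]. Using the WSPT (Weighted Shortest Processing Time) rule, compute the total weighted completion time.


Compute p/w ratios and sort ascending (WSPT): [(2, 3), (4, 4), (9, 3), (8, 1)]
Compute weighted completion times:
  Job (p=2,w=3): C=2, w*C=3*2=6
  Job (p=4,w=4): C=6, w*C=4*6=24
  Job (p=9,w=3): C=15, w*C=3*15=45
  Job (p=8,w=1): C=23, w*C=1*23=23
Total weighted completion time = 98

98


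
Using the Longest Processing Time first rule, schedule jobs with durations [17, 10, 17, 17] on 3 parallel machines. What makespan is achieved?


Sort jobs in decreasing order (LPT): [17, 17, 17, 10]
Assign each job to the least loaded machine:
  Machine 1: jobs [17, 10], load = 27
  Machine 2: jobs [17], load = 17
  Machine 3: jobs [17], load = 17
Makespan = max load = 27

27


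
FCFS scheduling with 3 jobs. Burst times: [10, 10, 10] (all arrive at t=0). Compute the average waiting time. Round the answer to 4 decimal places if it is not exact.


FCFS order (as given): [10, 10, 10]
Waiting times:
  Job 1: wait = 0
  Job 2: wait = 10
  Job 3: wait = 20
Sum of waiting times = 30
Average waiting time = 30/3 = 10.0

10.0


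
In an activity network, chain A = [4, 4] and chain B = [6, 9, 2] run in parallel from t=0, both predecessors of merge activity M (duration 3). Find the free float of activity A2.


ES(A2) = sum of predecessors on chain A = 4
EF(A2) = ES + duration = 4 + 4 = 8
Successor of A2 is M. ES(M) = max(sum(A), sum(B)) = max(8, 17) = 17
Free float = ES(successor) - EF(current) = 17 - 8 = 9

9


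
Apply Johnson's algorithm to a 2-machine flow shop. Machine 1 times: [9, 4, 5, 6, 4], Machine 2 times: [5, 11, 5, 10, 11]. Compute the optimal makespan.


Apply Johnson's rule:
  Group 1 (a <= b): [(2, 4, 11), (5, 4, 11), (3, 5, 5), (4, 6, 10)]
  Group 2 (a > b): [(1, 9, 5)]
Optimal job order: [2, 5, 3, 4, 1]
Schedule:
  Job 2: M1 done at 4, M2 done at 15
  Job 5: M1 done at 8, M2 done at 26
  Job 3: M1 done at 13, M2 done at 31
  Job 4: M1 done at 19, M2 done at 41
  Job 1: M1 done at 28, M2 done at 46
Makespan = 46

46


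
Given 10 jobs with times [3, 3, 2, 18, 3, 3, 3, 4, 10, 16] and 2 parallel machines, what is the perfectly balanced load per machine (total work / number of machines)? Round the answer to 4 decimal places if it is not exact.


Total processing time = 3 + 3 + 2 + 18 + 3 + 3 + 3 + 4 + 10 + 16 = 65
Number of machines = 2
Ideal balanced load = 65 / 2 = 32.5

32.5


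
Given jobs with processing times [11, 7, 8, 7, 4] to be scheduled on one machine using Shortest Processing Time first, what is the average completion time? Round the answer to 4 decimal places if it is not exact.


Sort jobs by processing time (SPT order): [4, 7, 7, 8, 11]
Compute completion times sequentially:
  Job 1: processing = 4, completes at 4
  Job 2: processing = 7, completes at 11
  Job 3: processing = 7, completes at 18
  Job 4: processing = 8, completes at 26
  Job 5: processing = 11, completes at 37
Sum of completion times = 96
Average completion time = 96/5 = 19.2

19.2


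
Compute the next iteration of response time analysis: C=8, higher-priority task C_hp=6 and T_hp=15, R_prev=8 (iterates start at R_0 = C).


R_next = C + ceil(R_prev / T_hp) * C_hp
ceil(8 / 15) = ceil(0.5333) = 1
Interference = 1 * 6 = 6
R_next = 8 + 6 = 14

14


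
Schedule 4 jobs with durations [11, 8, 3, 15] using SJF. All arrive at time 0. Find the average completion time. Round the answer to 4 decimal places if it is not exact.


SJF order (ascending): [3, 8, 11, 15]
Completion times:
  Job 1: burst=3, C=3
  Job 2: burst=8, C=11
  Job 3: burst=11, C=22
  Job 4: burst=15, C=37
Average completion = 73/4 = 18.25

18.25


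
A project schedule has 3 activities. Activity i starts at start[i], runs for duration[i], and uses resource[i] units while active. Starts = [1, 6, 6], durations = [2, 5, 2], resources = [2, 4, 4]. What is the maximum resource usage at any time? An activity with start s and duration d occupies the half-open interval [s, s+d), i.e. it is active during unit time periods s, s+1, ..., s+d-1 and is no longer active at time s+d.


Each activity i is active on [start_i, start_i + duration_i).
Compute total resource usage per time slot:
  t=0: active resources = [], total = 0
  t=1: active resources = [2], total = 2
  t=2: active resources = [2], total = 2
  t=3: active resources = [], total = 0
  t=4: active resources = [], total = 0
  t=5: active resources = [], total = 0
  t=6: active resources = [4, 4], total = 8
  t=7: active resources = [4, 4], total = 8
  t=8: active resources = [4], total = 4
  t=9: active resources = [4], total = 4
  t=10: active resources = [4], total = 4
Peak resource demand = 8

8


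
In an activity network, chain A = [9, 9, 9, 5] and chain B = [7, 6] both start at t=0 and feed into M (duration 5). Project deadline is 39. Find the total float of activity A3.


Forward pass: ES(A3) = sum of predecessors on chain A = 18
EF = ES + duration = 18 + 9 = 27
Backward pass: LF(M) = deadline = 39; LS(M) = 39 - 5 = 34
LF(A3) = LS(M) - sum(successors on chain A) = 34 - 5 = 29
LS = LF - duration = 29 - 9 = 20
Total float = LS - ES = 20 - 18 = 2

2


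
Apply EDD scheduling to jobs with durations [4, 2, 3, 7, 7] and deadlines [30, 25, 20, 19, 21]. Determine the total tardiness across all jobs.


Sort by due date (EDD order): [(7, 19), (3, 20), (7, 21), (2, 25), (4, 30)]
Compute completion times and tardiness:
  Job 1: p=7, d=19, C=7, tardiness=max(0,7-19)=0
  Job 2: p=3, d=20, C=10, tardiness=max(0,10-20)=0
  Job 3: p=7, d=21, C=17, tardiness=max(0,17-21)=0
  Job 4: p=2, d=25, C=19, tardiness=max(0,19-25)=0
  Job 5: p=4, d=30, C=23, tardiness=max(0,23-30)=0
Total tardiness = 0

0


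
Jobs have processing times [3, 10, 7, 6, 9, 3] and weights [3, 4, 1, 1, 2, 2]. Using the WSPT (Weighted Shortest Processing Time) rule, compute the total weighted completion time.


Compute p/w ratios and sort ascending (WSPT): [(3, 3), (3, 2), (10, 4), (9, 2), (6, 1), (7, 1)]
Compute weighted completion times:
  Job (p=3,w=3): C=3, w*C=3*3=9
  Job (p=3,w=2): C=6, w*C=2*6=12
  Job (p=10,w=4): C=16, w*C=4*16=64
  Job (p=9,w=2): C=25, w*C=2*25=50
  Job (p=6,w=1): C=31, w*C=1*31=31
  Job (p=7,w=1): C=38, w*C=1*38=38
Total weighted completion time = 204

204


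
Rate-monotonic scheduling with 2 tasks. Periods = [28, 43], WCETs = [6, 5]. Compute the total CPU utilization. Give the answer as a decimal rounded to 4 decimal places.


Compute individual utilizations (exact fractions):
  Task 1: C/T = 6/28 = 3/14 (approx. 0.2143)
  Task 2: C/T = 5/43 (approx. 0.1163)
Total utilization U = 3/14 + 5/43 = 199/602
Rounded to 4 decimal places: U = 0.3306
RM (Liu & Layland) bound for 2 tasks = 0.828427; compare with U = 199/602 (approx. 0.330565)
U <= bound, so schedulable by RM sufficient condition.

0.3306


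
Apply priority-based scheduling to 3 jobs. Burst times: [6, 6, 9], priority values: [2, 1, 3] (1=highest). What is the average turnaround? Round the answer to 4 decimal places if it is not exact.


Sort by priority (ascending = highest first):
Order: [(1, 6), (2, 6), (3, 9)]
Completion times:
  Priority 1, burst=6, C=6
  Priority 2, burst=6, C=12
  Priority 3, burst=9, C=21
Average turnaround = 39/3 = 13.0

13.0


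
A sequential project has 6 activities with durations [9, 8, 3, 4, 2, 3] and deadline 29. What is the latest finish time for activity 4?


LF(activity 4) = deadline - sum of successor durations
Successors: activities 5 through 6 with durations [2, 3]
Sum of successor durations = 5
LF = 29 - 5 = 24

24


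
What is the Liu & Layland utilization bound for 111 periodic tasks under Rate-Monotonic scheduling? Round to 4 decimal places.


Compute 2^(1/111) = 1.0062641072
Subtract 1: 1.0062641072 - 1 = 0.0062641072
Multiply by n: 111 * 0.0062641072 = 0.6953158992
Round to 4 dp: 0.6953

0.6953


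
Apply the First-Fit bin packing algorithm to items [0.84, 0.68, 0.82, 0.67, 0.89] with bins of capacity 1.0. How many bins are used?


Place items sequentially using First-Fit:
  Item 0.84 -> new Bin 1
  Item 0.68 -> new Bin 2
  Item 0.82 -> new Bin 3
  Item 0.67 -> new Bin 4
  Item 0.89 -> new Bin 5
Total bins used = 5

5


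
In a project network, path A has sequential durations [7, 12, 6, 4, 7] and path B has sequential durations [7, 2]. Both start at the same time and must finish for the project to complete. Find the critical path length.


Path A total = 7 + 12 + 6 + 4 + 7 = 36
Path B total = 7 + 2 = 9
Critical path = longest path = max(36, 9) = 36

36


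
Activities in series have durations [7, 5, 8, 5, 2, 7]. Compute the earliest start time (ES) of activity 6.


Activity 6 starts after activities 1 through 5 complete.
Predecessor durations: [7, 5, 8, 5, 2]
ES = 7 + 5 + 8 + 5 + 2 = 27

27


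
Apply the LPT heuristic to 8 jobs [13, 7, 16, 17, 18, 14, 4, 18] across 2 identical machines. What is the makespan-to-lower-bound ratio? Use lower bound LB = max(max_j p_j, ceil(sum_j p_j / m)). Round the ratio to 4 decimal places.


LPT order: [18, 18, 17, 16, 14, 13, 7, 4]
Machine loads after assignment: [55, 52]
LPT makespan = 55
Lower bound = max(max_job, ceil(total/2)) = max(18, 54) = 54
Ratio = 55 / 54 = 1.0185

1.0185


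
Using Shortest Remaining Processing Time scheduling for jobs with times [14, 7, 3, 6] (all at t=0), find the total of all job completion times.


Since all jobs arrive at t=0, SRPT equals SPT ordering.
SPT order: [3, 6, 7, 14]
Completion times:
  Job 1: p=3, C=3
  Job 2: p=6, C=9
  Job 3: p=7, C=16
  Job 4: p=14, C=30
Total completion time = 3 + 9 + 16 + 30 = 58

58


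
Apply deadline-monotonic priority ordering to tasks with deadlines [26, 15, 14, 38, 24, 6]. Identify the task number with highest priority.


Sort tasks by relative deadline (ascending):
  Task 6: deadline = 6
  Task 3: deadline = 14
  Task 2: deadline = 15
  Task 5: deadline = 24
  Task 1: deadline = 26
  Task 4: deadline = 38
Priority order (highest first): [6, 3, 2, 5, 1, 4]
Highest priority task = 6

6


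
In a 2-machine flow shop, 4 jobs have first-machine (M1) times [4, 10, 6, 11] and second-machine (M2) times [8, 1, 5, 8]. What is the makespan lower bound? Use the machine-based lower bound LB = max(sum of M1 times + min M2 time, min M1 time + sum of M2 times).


LB1 = sum(M1 times) + min(M2 times) = 31 + 1 = 32
LB2 = min(M1 times) + sum(M2 times) = 4 + 22 = 26
Lower bound = max(LB1, LB2) = max(32, 26) = 32

32


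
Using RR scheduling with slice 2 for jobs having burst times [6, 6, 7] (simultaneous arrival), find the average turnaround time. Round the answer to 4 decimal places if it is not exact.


Time quantum = 2
Execution trace:
  J1 runs 2 units, time = 2
  J2 runs 2 units, time = 4
  J3 runs 2 units, time = 6
  J1 runs 2 units, time = 8
  J2 runs 2 units, time = 10
  J3 runs 2 units, time = 12
  J1 runs 2 units, time = 14
  J2 runs 2 units, time = 16
  J3 runs 2 units, time = 18
  J3 runs 1 units, time = 19
Finish times: [14, 16, 19]
Average turnaround = 49/3 = 16.3333

16.3333


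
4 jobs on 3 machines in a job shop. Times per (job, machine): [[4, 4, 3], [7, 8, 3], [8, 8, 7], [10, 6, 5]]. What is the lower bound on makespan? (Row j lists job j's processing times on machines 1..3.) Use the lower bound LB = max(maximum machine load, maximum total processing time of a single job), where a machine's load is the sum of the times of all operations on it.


Machine loads:
  Machine 1: 4 + 7 + 8 + 10 = 29
  Machine 2: 4 + 8 + 8 + 6 = 26
  Machine 3: 3 + 3 + 7 + 5 = 18
Max machine load = 29
Job totals:
  Job 1: 11
  Job 2: 18
  Job 3: 23
  Job 4: 21
Max job total = 23
Lower bound = max(29, 23) = 29

29


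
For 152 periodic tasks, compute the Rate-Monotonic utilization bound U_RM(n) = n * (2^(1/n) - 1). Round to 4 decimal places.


Compute 2^(1/152) = 1.0045705923
Subtract 1: 1.0045705923 - 1 = 0.0045705923
Multiply by n: 152 * 0.0045705923 = 0.6947300296
Round to 4 dp: 0.6947

0.6947


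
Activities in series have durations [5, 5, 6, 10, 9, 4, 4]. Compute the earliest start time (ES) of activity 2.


Activity 2 starts after activities 1 through 1 complete.
Predecessor durations: [5]
ES = 5 = 5

5


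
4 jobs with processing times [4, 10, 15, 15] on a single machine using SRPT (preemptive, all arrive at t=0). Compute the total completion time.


Since all jobs arrive at t=0, SRPT equals SPT ordering.
SPT order: [4, 10, 15, 15]
Completion times:
  Job 1: p=4, C=4
  Job 2: p=10, C=14
  Job 3: p=15, C=29
  Job 4: p=15, C=44
Total completion time = 4 + 14 + 29 + 44 = 91

91


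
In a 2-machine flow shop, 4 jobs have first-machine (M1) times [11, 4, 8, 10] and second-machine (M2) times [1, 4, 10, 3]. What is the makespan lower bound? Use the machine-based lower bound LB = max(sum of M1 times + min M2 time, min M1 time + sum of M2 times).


LB1 = sum(M1 times) + min(M2 times) = 33 + 1 = 34
LB2 = min(M1 times) + sum(M2 times) = 4 + 18 = 22
Lower bound = max(LB1, LB2) = max(34, 22) = 34

34


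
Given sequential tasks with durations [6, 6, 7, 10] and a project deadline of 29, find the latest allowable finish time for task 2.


LF(activity 2) = deadline - sum of successor durations
Successors: activities 3 through 4 with durations [7, 10]
Sum of successor durations = 17
LF = 29 - 17 = 12

12


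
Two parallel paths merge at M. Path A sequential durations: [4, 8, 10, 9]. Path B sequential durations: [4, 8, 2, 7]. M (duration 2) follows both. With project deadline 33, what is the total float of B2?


Forward pass: ES(B2) = sum of predecessors on chain B = 4
EF = ES + duration = 4 + 8 = 12
Backward pass: LF(M) = deadline = 33; LS(M) = 33 - 2 = 31
LF(B2) = LS(M) - sum(successors on chain B) = 31 - 9 = 22
LS = LF - duration = 22 - 8 = 14
Total float = LS - ES = 14 - 4 = 10

10


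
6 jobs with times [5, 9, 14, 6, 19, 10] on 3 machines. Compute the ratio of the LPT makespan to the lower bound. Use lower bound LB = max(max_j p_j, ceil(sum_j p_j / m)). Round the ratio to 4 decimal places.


LPT order: [19, 14, 10, 9, 6, 5]
Machine loads after assignment: [24, 20, 19]
LPT makespan = 24
Lower bound = max(max_job, ceil(total/3)) = max(19, 21) = 21
Ratio = 24 / 21 = 1.1429

1.1429


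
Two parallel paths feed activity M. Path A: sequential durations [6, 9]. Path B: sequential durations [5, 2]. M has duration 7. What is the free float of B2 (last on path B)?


ES(B2) = sum of predecessors on chain B = 5
EF(B2) = ES + duration = 5 + 2 = 7
Successor of B2 is M. ES(M) = max(sum(A), sum(B)) = max(15, 7) = 15
Free float = ES(successor) - EF(current) = 15 - 7 = 8

8


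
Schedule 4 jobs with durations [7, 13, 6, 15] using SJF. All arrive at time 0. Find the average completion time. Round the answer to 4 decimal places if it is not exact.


SJF order (ascending): [6, 7, 13, 15]
Completion times:
  Job 1: burst=6, C=6
  Job 2: burst=7, C=13
  Job 3: burst=13, C=26
  Job 4: burst=15, C=41
Average completion = 86/4 = 21.5

21.5


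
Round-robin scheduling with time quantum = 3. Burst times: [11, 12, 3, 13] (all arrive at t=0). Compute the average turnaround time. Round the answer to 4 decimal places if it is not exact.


Time quantum = 3
Execution trace:
  J1 runs 3 units, time = 3
  J2 runs 3 units, time = 6
  J3 runs 3 units, time = 9
  J4 runs 3 units, time = 12
  J1 runs 3 units, time = 15
  J2 runs 3 units, time = 18
  J4 runs 3 units, time = 21
  J1 runs 3 units, time = 24
  J2 runs 3 units, time = 27
  J4 runs 3 units, time = 30
  J1 runs 2 units, time = 32
  J2 runs 3 units, time = 35
  J4 runs 3 units, time = 38
  J4 runs 1 units, time = 39
Finish times: [32, 35, 9, 39]
Average turnaround = 115/4 = 28.75

28.75


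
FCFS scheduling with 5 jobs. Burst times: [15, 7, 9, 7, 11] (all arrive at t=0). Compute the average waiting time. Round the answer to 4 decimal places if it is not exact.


FCFS order (as given): [15, 7, 9, 7, 11]
Waiting times:
  Job 1: wait = 0
  Job 2: wait = 15
  Job 3: wait = 22
  Job 4: wait = 31
  Job 5: wait = 38
Sum of waiting times = 106
Average waiting time = 106/5 = 21.2

21.2


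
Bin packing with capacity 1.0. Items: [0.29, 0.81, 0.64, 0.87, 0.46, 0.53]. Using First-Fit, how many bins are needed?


Place items sequentially using First-Fit:
  Item 0.29 -> new Bin 1
  Item 0.81 -> new Bin 2
  Item 0.64 -> Bin 1 (now 0.93)
  Item 0.87 -> new Bin 3
  Item 0.46 -> new Bin 4
  Item 0.53 -> Bin 4 (now 0.99)
Total bins used = 4

4


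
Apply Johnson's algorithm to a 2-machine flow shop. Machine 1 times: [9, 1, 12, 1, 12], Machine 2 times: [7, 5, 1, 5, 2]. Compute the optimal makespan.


Apply Johnson's rule:
  Group 1 (a <= b): [(2, 1, 5), (4, 1, 5)]
  Group 2 (a > b): [(1, 9, 7), (5, 12, 2), (3, 12, 1)]
Optimal job order: [2, 4, 1, 5, 3]
Schedule:
  Job 2: M1 done at 1, M2 done at 6
  Job 4: M1 done at 2, M2 done at 11
  Job 1: M1 done at 11, M2 done at 18
  Job 5: M1 done at 23, M2 done at 25
  Job 3: M1 done at 35, M2 done at 36
Makespan = 36

36


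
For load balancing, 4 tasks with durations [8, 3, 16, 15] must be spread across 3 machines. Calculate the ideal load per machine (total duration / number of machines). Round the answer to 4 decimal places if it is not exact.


Total processing time = 8 + 3 + 16 + 15 = 42
Number of machines = 3
Ideal balanced load = 42 / 3 = 14.0

14.0


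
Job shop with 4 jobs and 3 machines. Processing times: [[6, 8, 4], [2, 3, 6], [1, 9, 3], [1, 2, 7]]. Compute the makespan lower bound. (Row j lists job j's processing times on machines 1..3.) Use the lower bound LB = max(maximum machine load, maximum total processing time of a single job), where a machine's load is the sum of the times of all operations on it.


Machine loads:
  Machine 1: 6 + 2 + 1 + 1 = 10
  Machine 2: 8 + 3 + 9 + 2 = 22
  Machine 3: 4 + 6 + 3 + 7 = 20
Max machine load = 22
Job totals:
  Job 1: 18
  Job 2: 11
  Job 3: 13
  Job 4: 10
Max job total = 18
Lower bound = max(22, 18) = 22

22


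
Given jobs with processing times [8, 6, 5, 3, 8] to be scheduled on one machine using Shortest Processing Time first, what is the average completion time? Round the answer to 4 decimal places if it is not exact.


Sort jobs by processing time (SPT order): [3, 5, 6, 8, 8]
Compute completion times sequentially:
  Job 1: processing = 3, completes at 3
  Job 2: processing = 5, completes at 8
  Job 3: processing = 6, completes at 14
  Job 4: processing = 8, completes at 22
  Job 5: processing = 8, completes at 30
Sum of completion times = 77
Average completion time = 77/5 = 15.4

15.4


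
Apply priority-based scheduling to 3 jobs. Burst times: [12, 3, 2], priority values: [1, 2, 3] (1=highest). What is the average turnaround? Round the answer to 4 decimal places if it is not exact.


Sort by priority (ascending = highest first):
Order: [(1, 12), (2, 3), (3, 2)]
Completion times:
  Priority 1, burst=12, C=12
  Priority 2, burst=3, C=15
  Priority 3, burst=2, C=17
Average turnaround = 44/3 = 14.6667

14.6667


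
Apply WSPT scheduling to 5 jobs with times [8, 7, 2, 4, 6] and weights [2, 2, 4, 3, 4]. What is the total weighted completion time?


Compute p/w ratios and sort ascending (WSPT): [(2, 4), (4, 3), (6, 4), (7, 2), (8, 2)]
Compute weighted completion times:
  Job (p=2,w=4): C=2, w*C=4*2=8
  Job (p=4,w=3): C=6, w*C=3*6=18
  Job (p=6,w=4): C=12, w*C=4*12=48
  Job (p=7,w=2): C=19, w*C=2*19=38
  Job (p=8,w=2): C=27, w*C=2*27=54
Total weighted completion time = 166

166


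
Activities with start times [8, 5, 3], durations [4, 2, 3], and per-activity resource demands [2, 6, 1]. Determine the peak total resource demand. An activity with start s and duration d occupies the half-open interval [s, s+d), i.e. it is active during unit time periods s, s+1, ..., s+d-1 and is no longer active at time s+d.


Each activity i is active on [start_i, start_i + duration_i).
Compute total resource usage per time slot:
  t=0: active resources = [], total = 0
  t=1: active resources = [], total = 0
  t=2: active resources = [], total = 0
  t=3: active resources = [1], total = 1
  t=4: active resources = [1], total = 1
  t=5: active resources = [6, 1], total = 7
  t=6: active resources = [6], total = 6
  t=7: active resources = [], total = 0
  t=8: active resources = [2], total = 2
  t=9: active resources = [2], total = 2
  t=10: active resources = [2], total = 2
  t=11: active resources = [2], total = 2
Peak resource demand = 7

7


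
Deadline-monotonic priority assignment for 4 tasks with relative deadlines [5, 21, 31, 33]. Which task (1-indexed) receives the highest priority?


Sort tasks by relative deadline (ascending):
  Task 1: deadline = 5
  Task 2: deadline = 21
  Task 3: deadline = 31
  Task 4: deadline = 33
Priority order (highest first): [1, 2, 3, 4]
Highest priority task = 1

1


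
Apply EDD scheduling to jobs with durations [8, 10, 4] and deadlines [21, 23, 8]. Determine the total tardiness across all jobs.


Sort by due date (EDD order): [(4, 8), (8, 21), (10, 23)]
Compute completion times and tardiness:
  Job 1: p=4, d=8, C=4, tardiness=max(0,4-8)=0
  Job 2: p=8, d=21, C=12, tardiness=max(0,12-21)=0
  Job 3: p=10, d=23, C=22, tardiness=max(0,22-23)=0
Total tardiness = 0

0


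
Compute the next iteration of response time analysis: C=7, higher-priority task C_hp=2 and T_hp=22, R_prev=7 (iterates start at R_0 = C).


R_next = C + ceil(R_prev / T_hp) * C_hp
ceil(7 / 22) = ceil(0.3182) = 1
Interference = 1 * 2 = 2
R_next = 7 + 2 = 9

9


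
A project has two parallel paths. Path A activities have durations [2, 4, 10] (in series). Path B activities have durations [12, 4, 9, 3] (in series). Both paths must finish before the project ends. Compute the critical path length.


Path A total = 2 + 4 + 10 = 16
Path B total = 12 + 4 + 9 + 3 = 28
Critical path = longest path = max(16, 28) = 28

28


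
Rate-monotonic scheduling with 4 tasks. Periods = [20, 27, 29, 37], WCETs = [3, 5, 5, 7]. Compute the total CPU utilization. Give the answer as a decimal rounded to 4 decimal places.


Compute individual utilizations (exact fractions):
  Task 1: C/T = 3/20 (approx. 0.15)
  Task 2: C/T = 5/27 (approx. 0.1852)
  Task 3: C/T = 5/29 (approx. 0.1724)
  Task 4: C/T = 7/37 (approx. 0.1892)
Total utilization U = 3/20 + 5/27 + 5/29 + 7/37 = 403733/579420
Rounded to 4 decimal places: U = 0.6968
RM (Liu & Layland) bound for 4 tasks = 0.756828; compare with U = 403733/579420 (approx. 0.696788)
U <= bound, so schedulable by RM sufficient condition.

0.6968


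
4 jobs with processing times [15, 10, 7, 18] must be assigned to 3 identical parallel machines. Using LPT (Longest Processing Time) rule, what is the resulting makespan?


Sort jobs in decreasing order (LPT): [18, 15, 10, 7]
Assign each job to the least loaded machine:
  Machine 1: jobs [18], load = 18
  Machine 2: jobs [15], load = 15
  Machine 3: jobs [10, 7], load = 17
Makespan = max load = 18

18


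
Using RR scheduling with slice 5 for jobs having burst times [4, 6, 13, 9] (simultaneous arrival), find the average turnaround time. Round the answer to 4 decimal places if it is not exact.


Time quantum = 5
Execution trace:
  J1 runs 4 units, time = 4
  J2 runs 5 units, time = 9
  J3 runs 5 units, time = 14
  J4 runs 5 units, time = 19
  J2 runs 1 units, time = 20
  J3 runs 5 units, time = 25
  J4 runs 4 units, time = 29
  J3 runs 3 units, time = 32
Finish times: [4, 20, 32, 29]
Average turnaround = 85/4 = 21.25

21.25


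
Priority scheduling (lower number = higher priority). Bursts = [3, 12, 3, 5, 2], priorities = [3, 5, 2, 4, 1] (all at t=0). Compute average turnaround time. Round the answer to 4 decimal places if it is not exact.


Sort by priority (ascending = highest first):
Order: [(1, 2), (2, 3), (3, 3), (4, 5), (5, 12)]
Completion times:
  Priority 1, burst=2, C=2
  Priority 2, burst=3, C=5
  Priority 3, burst=3, C=8
  Priority 4, burst=5, C=13
  Priority 5, burst=12, C=25
Average turnaround = 53/5 = 10.6

10.6


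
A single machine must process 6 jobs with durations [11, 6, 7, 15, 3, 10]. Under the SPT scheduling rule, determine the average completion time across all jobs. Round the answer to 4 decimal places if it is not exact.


Sort jobs by processing time (SPT order): [3, 6, 7, 10, 11, 15]
Compute completion times sequentially:
  Job 1: processing = 3, completes at 3
  Job 2: processing = 6, completes at 9
  Job 3: processing = 7, completes at 16
  Job 4: processing = 10, completes at 26
  Job 5: processing = 11, completes at 37
  Job 6: processing = 15, completes at 52
Sum of completion times = 143
Average completion time = 143/6 = 23.8333

23.8333


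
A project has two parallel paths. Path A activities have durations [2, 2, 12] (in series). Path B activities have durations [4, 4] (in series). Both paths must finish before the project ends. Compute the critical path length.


Path A total = 2 + 2 + 12 = 16
Path B total = 4 + 4 = 8
Critical path = longest path = max(16, 8) = 16

16


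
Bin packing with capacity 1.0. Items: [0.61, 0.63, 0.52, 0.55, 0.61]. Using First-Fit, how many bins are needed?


Place items sequentially using First-Fit:
  Item 0.61 -> new Bin 1
  Item 0.63 -> new Bin 2
  Item 0.52 -> new Bin 3
  Item 0.55 -> new Bin 4
  Item 0.61 -> new Bin 5
Total bins used = 5

5


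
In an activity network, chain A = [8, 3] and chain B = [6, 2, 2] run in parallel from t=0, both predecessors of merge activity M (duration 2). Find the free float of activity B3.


ES(B3) = sum of predecessors on chain B = 8
EF(B3) = ES + duration = 8 + 2 = 10
Successor of B3 is M. ES(M) = max(sum(A), sum(B)) = max(11, 10) = 11
Free float = ES(successor) - EF(current) = 11 - 10 = 1

1


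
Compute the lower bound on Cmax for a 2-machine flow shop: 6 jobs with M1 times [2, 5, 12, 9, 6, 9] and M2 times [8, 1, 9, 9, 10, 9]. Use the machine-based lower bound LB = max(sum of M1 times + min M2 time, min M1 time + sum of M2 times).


LB1 = sum(M1 times) + min(M2 times) = 43 + 1 = 44
LB2 = min(M1 times) + sum(M2 times) = 2 + 46 = 48
Lower bound = max(LB1, LB2) = max(44, 48) = 48

48


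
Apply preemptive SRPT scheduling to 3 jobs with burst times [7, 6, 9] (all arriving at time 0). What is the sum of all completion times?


Since all jobs arrive at t=0, SRPT equals SPT ordering.
SPT order: [6, 7, 9]
Completion times:
  Job 1: p=6, C=6
  Job 2: p=7, C=13
  Job 3: p=9, C=22
Total completion time = 6 + 13 + 22 = 41

41


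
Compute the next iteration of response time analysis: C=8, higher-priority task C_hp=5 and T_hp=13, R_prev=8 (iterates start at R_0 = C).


R_next = C + ceil(R_prev / T_hp) * C_hp
ceil(8 / 13) = ceil(0.6154) = 1
Interference = 1 * 5 = 5
R_next = 8 + 5 = 13

13


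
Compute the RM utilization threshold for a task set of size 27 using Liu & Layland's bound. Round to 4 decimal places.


Compute 2^(1/27) = 1.0260044847
Subtract 1: 1.0260044847 - 1 = 0.0260044847
Multiply by n: 27 * 0.0260044847 = 0.7021210869
Round to 4 dp: 0.7021

0.7021


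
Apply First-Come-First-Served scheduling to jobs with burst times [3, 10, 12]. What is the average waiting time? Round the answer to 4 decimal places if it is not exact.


FCFS order (as given): [3, 10, 12]
Waiting times:
  Job 1: wait = 0
  Job 2: wait = 3
  Job 3: wait = 13
Sum of waiting times = 16
Average waiting time = 16/3 = 5.3333

5.3333


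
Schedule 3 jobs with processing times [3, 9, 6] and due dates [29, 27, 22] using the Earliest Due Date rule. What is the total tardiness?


Sort by due date (EDD order): [(6, 22), (9, 27), (3, 29)]
Compute completion times and tardiness:
  Job 1: p=6, d=22, C=6, tardiness=max(0,6-22)=0
  Job 2: p=9, d=27, C=15, tardiness=max(0,15-27)=0
  Job 3: p=3, d=29, C=18, tardiness=max(0,18-29)=0
Total tardiness = 0

0


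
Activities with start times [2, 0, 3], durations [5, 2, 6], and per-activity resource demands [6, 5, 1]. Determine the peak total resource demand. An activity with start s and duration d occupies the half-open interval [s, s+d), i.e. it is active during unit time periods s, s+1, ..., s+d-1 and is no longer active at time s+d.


Each activity i is active on [start_i, start_i + duration_i).
Compute total resource usage per time slot:
  t=0: active resources = [5], total = 5
  t=1: active resources = [5], total = 5
  t=2: active resources = [6], total = 6
  t=3: active resources = [6, 1], total = 7
  t=4: active resources = [6, 1], total = 7
  t=5: active resources = [6, 1], total = 7
  t=6: active resources = [6, 1], total = 7
  t=7: active resources = [1], total = 1
  t=8: active resources = [1], total = 1
Peak resource demand = 7

7


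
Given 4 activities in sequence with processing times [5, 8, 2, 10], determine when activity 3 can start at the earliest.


Activity 3 starts after activities 1 through 2 complete.
Predecessor durations: [5, 8]
ES = 5 + 8 = 13

13


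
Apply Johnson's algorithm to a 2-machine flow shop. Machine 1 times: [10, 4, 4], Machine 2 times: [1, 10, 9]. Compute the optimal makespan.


Apply Johnson's rule:
  Group 1 (a <= b): [(2, 4, 10), (3, 4, 9)]
  Group 2 (a > b): [(1, 10, 1)]
Optimal job order: [2, 3, 1]
Schedule:
  Job 2: M1 done at 4, M2 done at 14
  Job 3: M1 done at 8, M2 done at 23
  Job 1: M1 done at 18, M2 done at 24
Makespan = 24

24


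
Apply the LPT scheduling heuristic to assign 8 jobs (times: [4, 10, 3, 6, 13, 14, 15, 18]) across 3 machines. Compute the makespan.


Sort jobs in decreasing order (LPT): [18, 15, 14, 13, 10, 6, 4, 3]
Assign each job to the least loaded machine:
  Machine 1: jobs [18, 6, 4], load = 28
  Machine 2: jobs [15, 10, 3], load = 28
  Machine 3: jobs [14, 13], load = 27
Makespan = max load = 28

28


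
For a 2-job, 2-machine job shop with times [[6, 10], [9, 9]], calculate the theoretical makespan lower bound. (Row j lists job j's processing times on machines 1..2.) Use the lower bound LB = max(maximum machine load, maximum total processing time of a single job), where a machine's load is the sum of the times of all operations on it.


Machine loads:
  Machine 1: 6 + 9 = 15
  Machine 2: 10 + 9 = 19
Max machine load = 19
Job totals:
  Job 1: 16
  Job 2: 18
Max job total = 18
Lower bound = max(19, 18) = 19

19


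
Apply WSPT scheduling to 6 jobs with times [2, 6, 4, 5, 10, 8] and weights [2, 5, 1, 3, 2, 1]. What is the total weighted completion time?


Compute p/w ratios and sort ascending (WSPT): [(2, 2), (6, 5), (5, 3), (4, 1), (10, 2), (8, 1)]
Compute weighted completion times:
  Job (p=2,w=2): C=2, w*C=2*2=4
  Job (p=6,w=5): C=8, w*C=5*8=40
  Job (p=5,w=3): C=13, w*C=3*13=39
  Job (p=4,w=1): C=17, w*C=1*17=17
  Job (p=10,w=2): C=27, w*C=2*27=54
  Job (p=8,w=1): C=35, w*C=1*35=35
Total weighted completion time = 189

189


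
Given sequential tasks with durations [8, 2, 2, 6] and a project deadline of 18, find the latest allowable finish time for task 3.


LF(activity 3) = deadline - sum of successor durations
Successors: activities 4 through 4 with durations [6]
Sum of successor durations = 6
LF = 18 - 6 = 12

12


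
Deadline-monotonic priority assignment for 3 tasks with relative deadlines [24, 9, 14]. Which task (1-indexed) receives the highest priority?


Sort tasks by relative deadline (ascending):
  Task 2: deadline = 9
  Task 3: deadline = 14
  Task 1: deadline = 24
Priority order (highest first): [2, 3, 1]
Highest priority task = 2

2


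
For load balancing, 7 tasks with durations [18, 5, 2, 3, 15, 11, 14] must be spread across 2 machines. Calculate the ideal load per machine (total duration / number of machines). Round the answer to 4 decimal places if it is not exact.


Total processing time = 18 + 5 + 2 + 3 + 15 + 11 + 14 = 68
Number of machines = 2
Ideal balanced load = 68 / 2 = 34.0

34.0


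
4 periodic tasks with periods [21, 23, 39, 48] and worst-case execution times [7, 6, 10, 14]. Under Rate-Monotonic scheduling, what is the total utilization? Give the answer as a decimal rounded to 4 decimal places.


Compute individual utilizations (exact fractions):
  Task 1: C/T = 7/21 = 1/3 (approx. 0.3333)
  Task 2: C/T = 6/23 (approx. 0.2609)
  Task 3: C/T = 10/39 (approx. 0.2564)
  Task 4: C/T = 14/48 = 7/24 (approx. 0.2917)
Total utilization U = 1/3 + 6/23 + 10/39 + 7/24 = 8197/7176
Rounded to 4 decimal places: U = 1.1423
RM (Liu & Layland) bound for 4 tasks = 0.756828; compare with U = 8197/7176 (approx. 1.142280)
U > 1, so the task set is not schedulable (processor overloaded).

1.1423


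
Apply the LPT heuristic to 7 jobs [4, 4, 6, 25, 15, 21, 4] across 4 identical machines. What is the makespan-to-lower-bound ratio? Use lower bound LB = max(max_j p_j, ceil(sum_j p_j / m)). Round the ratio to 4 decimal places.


LPT order: [25, 21, 15, 6, 4, 4, 4]
Machine loads after assignment: [25, 21, 15, 18]
LPT makespan = 25
Lower bound = max(max_job, ceil(total/4)) = max(25, 20) = 25
Ratio = 25 / 25 = 1.0

1.0


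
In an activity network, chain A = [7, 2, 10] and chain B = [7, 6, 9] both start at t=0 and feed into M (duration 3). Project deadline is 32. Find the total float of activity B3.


Forward pass: ES(B3) = sum of predecessors on chain B = 13
EF = ES + duration = 13 + 9 = 22
Backward pass: LF(M) = deadline = 32; LS(M) = 32 - 3 = 29
LF(B3) = LS(M) - sum(successors on chain B) = 29 - 0 = 29
LS = LF - duration = 29 - 9 = 20
Total float = LS - ES = 20 - 13 = 7

7


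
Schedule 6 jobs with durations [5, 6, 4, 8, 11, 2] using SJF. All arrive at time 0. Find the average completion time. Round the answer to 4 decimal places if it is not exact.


SJF order (ascending): [2, 4, 5, 6, 8, 11]
Completion times:
  Job 1: burst=2, C=2
  Job 2: burst=4, C=6
  Job 3: burst=5, C=11
  Job 4: burst=6, C=17
  Job 5: burst=8, C=25
  Job 6: burst=11, C=36
Average completion = 97/6 = 16.1667

16.1667


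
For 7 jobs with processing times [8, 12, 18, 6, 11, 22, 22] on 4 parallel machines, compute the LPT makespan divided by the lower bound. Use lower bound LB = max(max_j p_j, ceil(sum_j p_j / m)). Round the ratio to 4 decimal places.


LPT order: [22, 22, 18, 12, 11, 8, 6]
Machine loads after assignment: [28, 22, 26, 23]
LPT makespan = 28
Lower bound = max(max_job, ceil(total/4)) = max(22, 25) = 25
Ratio = 28 / 25 = 1.12

1.12


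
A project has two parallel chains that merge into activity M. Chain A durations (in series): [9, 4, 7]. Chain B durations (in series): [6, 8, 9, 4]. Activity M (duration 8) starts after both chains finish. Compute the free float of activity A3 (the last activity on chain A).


ES(A3) = sum of predecessors on chain A = 13
EF(A3) = ES + duration = 13 + 7 = 20
Successor of A3 is M. ES(M) = max(sum(A), sum(B)) = max(20, 27) = 27
Free float = ES(successor) - EF(current) = 27 - 20 = 7

7


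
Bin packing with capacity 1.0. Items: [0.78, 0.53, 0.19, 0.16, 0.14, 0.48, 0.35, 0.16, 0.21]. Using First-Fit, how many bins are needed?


Place items sequentially using First-Fit:
  Item 0.78 -> new Bin 1
  Item 0.53 -> new Bin 2
  Item 0.19 -> Bin 1 (now 0.97)
  Item 0.16 -> Bin 2 (now 0.69)
  Item 0.14 -> Bin 2 (now 0.83)
  Item 0.48 -> new Bin 3
  Item 0.35 -> Bin 3 (now 0.83)
  Item 0.16 -> Bin 2 (now 0.99)
  Item 0.21 -> new Bin 4
Total bins used = 4

4


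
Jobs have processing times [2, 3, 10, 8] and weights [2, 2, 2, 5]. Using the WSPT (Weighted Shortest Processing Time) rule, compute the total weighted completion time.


Compute p/w ratios and sort ascending (WSPT): [(2, 2), (3, 2), (8, 5), (10, 2)]
Compute weighted completion times:
  Job (p=2,w=2): C=2, w*C=2*2=4
  Job (p=3,w=2): C=5, w*C=2*5=10
  Job (p=8,w=5): C=13, w*C=5*13=65
  Job (p=10,w=2): C=23, w*C=2*23=46
Total weighted completion time = 125

125


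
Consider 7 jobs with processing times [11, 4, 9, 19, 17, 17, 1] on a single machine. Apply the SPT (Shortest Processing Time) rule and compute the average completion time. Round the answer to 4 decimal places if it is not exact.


Sort jobs by processing time (SPT order): [1, 4, 9, 11, 17, 17, 19]
Compute completion times sequentially:
  Job 1: processing = 1, completes at 1
  Job 2: processing = 4, completes at 5
  Job 3: processing = 9, completes at 14
  Job 4: processing = 11, completes at 25
  Job 5: processing = 17, completes at 42
  Job 6: processing = 17, completes at 59
  Job 7: processing = 19, completes at 78
Sum of completion times = 224
Average completion time = 224/7 = 32.0

32.0


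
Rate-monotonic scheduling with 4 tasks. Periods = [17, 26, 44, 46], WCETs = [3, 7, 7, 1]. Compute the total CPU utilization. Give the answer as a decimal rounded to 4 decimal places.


Compute individual utilizations (exact fractions):
  Task 1: C/T = 3/17 (approx. 0.1765)
  Task 2: C/T = 7/26 (approx. 0.2692)
  Task 3: C/T = 7/44 (approx. 0.1591)
  Task 4: C/T = 1/46 (approx. 0.0217)
Total utilization U = 3/17 + 7/26 + 7/44 + 1/46 = 140125/223652
Rounded to 4 decimal places: U = 0.6265
RM (Liu & Layland) bound for 4 tasks = 0.756828; compare with U = 140125/223652 (approx. 0.626531)
U <= bound, so schedulable by RM sufficient condition.

0.6265


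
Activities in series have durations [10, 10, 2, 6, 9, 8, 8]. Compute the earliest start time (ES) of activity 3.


Activity 3 starts after activities 1 through 2 complete.
Predecessor durations: [10, 10]
ES = 10 + 10 = 20

20


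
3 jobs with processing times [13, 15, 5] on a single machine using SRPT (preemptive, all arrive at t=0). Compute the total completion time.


Since all jobs arrive at t=0, SRPT equals SPT ordering.
SPT order: [5, 13, 15]
Completion times:
  Job 1: p=5, C=5
  Job 2: p=13, C=18
  Job 3: p=15, C=33
Total completion time = 5 + 18 + 33 = 56

56


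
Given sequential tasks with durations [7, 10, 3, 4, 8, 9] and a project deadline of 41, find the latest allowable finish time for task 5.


LF(activity 5) = deadline - sum of successor durations
Successors: activities 6 through 6 with durations [9]
Sum of successor durations = 9
LF = 41 - 9 = 32

32


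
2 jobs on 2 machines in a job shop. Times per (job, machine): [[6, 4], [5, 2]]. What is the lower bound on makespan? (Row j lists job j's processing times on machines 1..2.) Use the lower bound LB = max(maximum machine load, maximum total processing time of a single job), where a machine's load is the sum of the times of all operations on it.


Machine loads:
  Machine 1: 6 + 5 = 11
  Machine 2: 4 + 2 = 6
Max machine load = 11
Job totals:
  Job 1: 10
  Job 2: 7
Max job total = 10
Lower bound = max(11, 10) = 11

11
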